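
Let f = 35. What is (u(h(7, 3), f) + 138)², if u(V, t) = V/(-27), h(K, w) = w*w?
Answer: 170569/9 ≈ 18952.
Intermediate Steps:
h(K, w) = w²
u(V, t) = -V/27 (u(V, t) = V*(-1/27) = -V/27)
(u(h(7, 3), f) + 138)² = (-1/27*3² + 138)² = (-1/27*9 + 138)² = (-⅓ + 138)² = (413/3)² = 170569/9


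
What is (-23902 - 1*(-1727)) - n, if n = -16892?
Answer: -5283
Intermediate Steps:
(-23902 - 1*(-1727)) - n = (-23902 - 1*(-1727)) - 1*(-16892) = (-23902 + 1727) + 16892 = -22175 + 16892 = -5283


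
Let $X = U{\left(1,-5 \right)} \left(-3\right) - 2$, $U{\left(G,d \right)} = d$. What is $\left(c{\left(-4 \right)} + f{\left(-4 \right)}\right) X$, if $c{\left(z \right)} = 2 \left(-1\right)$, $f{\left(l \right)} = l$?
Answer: $-78$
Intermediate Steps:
$c{\left(z \right)} = -2$
$X = 13$ ($X = \left(-5\right) \left(-3\right) - 2 = 15 - 2 = 13$)
$\left(c{\left(-4 \right)} + f{\left(-4 \right)}\right) X = \left(-2 - 4\right) 13 = \left(-6\right) 13 = -78$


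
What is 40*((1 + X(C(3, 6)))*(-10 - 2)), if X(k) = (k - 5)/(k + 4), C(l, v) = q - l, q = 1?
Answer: 1200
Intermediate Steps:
C(l, v) = 1 - l
X(k) = (-5 + k)/(4 + k)
40*((1 + X(C(3, 6)))*(-10 - 2)) = 40*((1 + (-5 + (1 - 1*3))/(4 + (1 - 1*3)))*(-10 - 2)) = 40*((1 + (-5 + (1 - 3))/(4 + (1 - 3)))*(-12)) = 40*((1 + (-5 - 2)/(4 - 2))*(-12)) = 40*((1 - 7/2)*(-12)) = 40*(-5/2*(-12)) = 40*30 = 1200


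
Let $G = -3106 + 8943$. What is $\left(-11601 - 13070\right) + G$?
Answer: $-18834$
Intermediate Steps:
$G = 5837$
$\left(-11601 - 13070\right) + G = \left(-11601 - 13070\right) + 5837 = -24671 + 5837 = -18834$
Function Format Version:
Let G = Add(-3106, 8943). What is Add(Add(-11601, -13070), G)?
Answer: -18834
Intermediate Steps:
G = 5837
Add(Add(-11601, -13070), G) = Add(Add(-11601, -13070), 5837) = Add(-24671, 5837) = -18834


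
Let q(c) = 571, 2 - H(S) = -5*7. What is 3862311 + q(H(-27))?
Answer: 3862882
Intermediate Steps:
H(S) = 37 (H(S) = 2 - (-5)*7 = 2 - 1*(-35) = 2 + 35 = 37)
3862311 + q(H(-27)) = 3862311 + 571 = 3862882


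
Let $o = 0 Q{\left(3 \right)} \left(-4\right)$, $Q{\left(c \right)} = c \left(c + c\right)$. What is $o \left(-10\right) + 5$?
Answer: $5$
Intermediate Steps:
$Q{\left(c \right)} = 2 c^{2}$ ($Q{\left(c \right)} = c 2 c = 2 c^{2}$)
$o = 0$ ($o = 0 \cdot 2 \cdot 3^{2} \left(-4\right) = 0 \cdot 2 \cdot 9 \left(-4\right) = 0 \cdot 18 \left(-4\right) = 0 \left(-4\right) = 0$)
$o \left(-10\right) + 5 = 0 \left(-10\right) + 5 = 0 + 5 = 5$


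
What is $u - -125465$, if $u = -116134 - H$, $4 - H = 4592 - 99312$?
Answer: $-85393$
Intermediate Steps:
$H = 94724$ ($H = 4 - \left(4592 - 99312\right) = 4 - -94720 = 4 + 94720 = 94724$)
$u = -210858$ ($u = -116134 - 94724 = -210858$)
$u - -125465 = -210858 - -125465 = -210858 + 125465 = -85393$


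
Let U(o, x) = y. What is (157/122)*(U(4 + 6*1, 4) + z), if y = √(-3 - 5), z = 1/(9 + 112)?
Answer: 157/14762 + 157*I*√2/61 ≈ 0.010635 + 3.6399*I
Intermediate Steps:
z = 1/121 ≈ 0.0082645
y = 2*I*√2 (y = √(-8) = 2*I*√2 ≈ 2.8284*I)
U(o, x) = 2*I*√2
(157/122)*(U(4 + 6*1, 4) + z) = (157/122)*(2*I*√2 + 1/121) = (157*(1/122))*(1/121 + 2*I*√2) = 157*(1/121 + 2*I*√2)/122 = 157/14762 + 157*I*√2/61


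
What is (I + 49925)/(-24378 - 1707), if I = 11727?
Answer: -61652/26085 ≈ -2.3635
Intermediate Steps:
(I + 49925)/(-24378 - 1707) = (11727 + 49925)/(-24378 - 1707) = 61652/(-26085) = 61652*(-1/26085) = -61652/26085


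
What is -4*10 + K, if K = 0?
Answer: -40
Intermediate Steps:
-4*10 + K = -4*10 + 0 = -40 + 0 = -40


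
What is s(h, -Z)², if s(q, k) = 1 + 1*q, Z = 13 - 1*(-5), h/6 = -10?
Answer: 3481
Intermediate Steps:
h = -60 (h = 6*(-10) = -60)
Z = 18 (Z = 13 + 5 = 18)
s(q, k) = 1 + q
s(h, -Z)² = (1 - 60)² = (-59)² = 3481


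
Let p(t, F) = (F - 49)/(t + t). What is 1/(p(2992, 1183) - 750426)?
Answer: -2992/2245274025 ≈ -1.3326e-6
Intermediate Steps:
p(t, F) = (-49 + F)/(2*t) (p(t, F) = (-49 + F)/((2*t)) = (-49 + F)*(1/(2*t)) = (-49 + F)/(2*t))
1/(p(2992, 1183) - 750426) = 1/((½)*(-49 + 1183)/2992 - 750426) = 1/((½)*(1/2992)*1134 - 750426) = 1/(567/2992 - 750426) = 1/(-2245274025/2992) = -2992/2245274025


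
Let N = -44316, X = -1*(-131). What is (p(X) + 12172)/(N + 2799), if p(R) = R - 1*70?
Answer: -12233/41517 ≈ -0.29465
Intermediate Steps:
X = 131
p(R) = -70 + R (p(R) = R - 70 = -70 + R)
(p(X) + 12172)/(N + 2799) = ((-70 + 131) + 12172)/(-44316 + 2799) = (61 + 12172)/(-41517) = 12233*(-1/41517) = -12233/41517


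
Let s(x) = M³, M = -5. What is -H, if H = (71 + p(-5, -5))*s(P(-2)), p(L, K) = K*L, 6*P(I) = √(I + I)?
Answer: 12000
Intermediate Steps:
P(I) = √2*√I/6 (P(I) = √(I + I)/6 = √(2*I)/6 = (√2*√I)/6 = √2*√I/6)
s(x) = -125 (s(x) = (-5)³ = -125)
H = -12000 (H = (71 - 5*(-5))*(-125) = (71 + 25)*(-125) = 96*(-125) = -12000)
-H = -1*(-12000) = 12000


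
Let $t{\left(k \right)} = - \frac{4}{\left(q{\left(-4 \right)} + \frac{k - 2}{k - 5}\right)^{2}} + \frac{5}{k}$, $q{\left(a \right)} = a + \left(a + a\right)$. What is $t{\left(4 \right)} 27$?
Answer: $\frac{6507}{196} \approx 33.199$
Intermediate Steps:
$q{\left(a \right)} = 3 a$ ($q{\left(a \right)} = a + 2 a = 3 a$)
$t{\left(k \right)} = - \frac{4}{\left(-12 + \frac{-2 + k}{-5 + k}\right)^{2}} + \frac{5}{k}$ ($t{\left(k \right)} = - \frac{4}{\left(3 \left(-4\right) + \frac{k - 2}{k - 5}\right)^{2}} + \frac{5}{k} = - \frac{4}{\left(-12 + \frac{-2 + k}{-5 + k}\right)^{2}} + \frac{5}{k}$)
$t{\left(4 \right)} 27 = \left(\frac{5}{4} - \frac{4 \left(-5 + 4\right)^{2}}{\left(-58 + 11 \cdot 4\right)^{2}}\right) 27 = \left(5 \cdot \frac{1}{4} - \frac{4 \left(-1\right)^{2}}{\left(-58 + 44\right)^{2}}\right) 27 = \left(\frac{5}{4} - 4 \cdot \frac{1}{196} \cdot 1\right) 27 = \left(\frac{5}{4} - \frac{1}{49} \cdot 1\right) 27 = \left(\frac{5}{4} - \frac{1}{49}\right) 27 = \frac{241}{196} \cdot 27 = \frac{6507}{196}$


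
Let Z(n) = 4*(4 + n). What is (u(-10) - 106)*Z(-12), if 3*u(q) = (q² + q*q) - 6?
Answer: 3968/3 ≈ 1322.7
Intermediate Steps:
u(q) = -2 + 2*q²/3 (u(q) = ((q² + q*q) - 6)/3 = ((q² + q²) - 6)/3 = (2*q² - 6)/3 = (-6 + 2*q²)/3 = -2 + 2*q²/3)
Z(n) = 16 + 4*n
(u(-10) - 106)*Z(-12) = ((-2 + (⅔)*(-10)²) - 106)*(16 + 4*(-12)) = ((-2 + (⅔)*100) - 106)*(16 - 48) = ((-2 + 200/3) - 106)*(-32) = (194/3 - 106)*(-32) = -124/3*(-32) = 3968/3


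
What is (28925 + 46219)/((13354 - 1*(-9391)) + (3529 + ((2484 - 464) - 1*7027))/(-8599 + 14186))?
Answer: 139943176/42358279 ≈ 3.3038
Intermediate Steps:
(28925 + 46219)/((13354 - 1*(-9391)) + (3529 + ((2484 - 464) - 1*7027))/(-8599 + 14186)) = 75144/((13354 + 9391) + (3529 + (2020 - 7027))/5587) = 75144/(22745 + (3529 - 5007)*(1/5587)) = 75144/(22745 - 1478*1/5587) = 75144/(22745 - 1478/5587) = 75144/(127074837/5587) = 75144*(5587/127074837) = 139943176/42358279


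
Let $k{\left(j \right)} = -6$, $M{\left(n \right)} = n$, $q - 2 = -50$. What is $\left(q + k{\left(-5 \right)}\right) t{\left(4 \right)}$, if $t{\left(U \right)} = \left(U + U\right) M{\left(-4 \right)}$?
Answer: $1728$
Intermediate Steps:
$q = -48$ ($q = 2 - 50 = -48$)
$t{\left(U \right)} = - 8 U$ ($t{\left(U \right)} = \left(U + U\right) \left(-4\right) = 2 U \left(-4\right) = - 8 U$)
$\left(q + k{\left(-5 \right)}\right) t{\left(4 \right)} = \left(-48 - 6\right) \left(\left(-8\right) 4\right) = \left(-54\right) \left(-32\right) = 1728$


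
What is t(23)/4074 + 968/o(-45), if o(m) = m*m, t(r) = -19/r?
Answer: 30221687/63248850 ≈ 0.47782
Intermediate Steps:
o(m) = m²
t(23)/4074 + 968/o(-45) = -19/23/4074 + 968/((-45)²) = -19*1/23*(1/4074) + 968/2025 = -19/23*1/4074 + 968*(1/2025) = -19/93702 + 968/2025 = 30221687/63248850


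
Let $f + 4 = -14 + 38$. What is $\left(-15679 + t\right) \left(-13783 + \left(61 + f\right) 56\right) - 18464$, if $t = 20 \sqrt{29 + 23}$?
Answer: $144965249 - 369880 \sqrt{13} \approx 1.4363 \cdot 10^{8}$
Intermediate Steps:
$f = 20$ ($f = -4 + \left(-14 + 38\right) = -4 + 24 = 20$)
$t = 40 \sqrt{13}$ ($t = 20 \sqrt{52} = 20 \cdot 2 \sqrt{13} = 40 \sqrt{13} \approx 144.22$)
$\left(-15679 + t\right) \left(-13783 + \left(61 + f\right) 56\right) - 18464 = \left(-15679 + 40 \sqrt{13}\right) \left(-13783 + \left(61 + 20\right) 56\right) - 18464 = \left(-15679 + 40 \sqrt{13}\right) \left(-13783 + 81 \cdot 56\right) - 18464 = \left(-15679 + 40 \sqrt{13}\right) \left(-13783 + 4536\right) - 18464 = \left(-15679 + 40 \sqrt{13}\right) \left(-9247\right) - 18464 = \left(144983713 - 369880 \sqrt{13}\right) - 18464 = 144965249 - 369880 \sqrt{13}$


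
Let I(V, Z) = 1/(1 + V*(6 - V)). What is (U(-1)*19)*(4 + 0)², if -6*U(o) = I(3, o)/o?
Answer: 76/15 ≈ 5.0667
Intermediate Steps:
U(o) = -1/(60*o) (U(o) = -1/(6*(1 - 1*3² + 6*3)*o) = -1/(6*(1 - 1*9 + 18)*o) = -1/(6*(1 - 9 + 18)*o) = -1/(6*10*o) = -1/(60*o))
(U(-1)*19)*(4 + 0)² = (-1/60/(-1)*19)*(4 + 0)² = (-1/60*(-1)*19)*4² = ((1/60)*19)*16 = (19/60)*16 = 76/15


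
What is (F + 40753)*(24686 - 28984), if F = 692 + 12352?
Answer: -231219506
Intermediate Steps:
F = 13044
(F + 40753)*(24686 - 28984) = (13044 + 40753)*(24686 - 28984) = 53797*(-4298) = -231219506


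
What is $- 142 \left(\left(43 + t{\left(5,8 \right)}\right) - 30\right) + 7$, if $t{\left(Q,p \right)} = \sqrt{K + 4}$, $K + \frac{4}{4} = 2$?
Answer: $-1839 - 142 \sqrt{5} \approx -2156.5$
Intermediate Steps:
$K = 1$ ($K = -1 + 2 = 1$)
$t{\left(Q,p \right)} = \sqrt{5}$ ($t{\left(Q,p \right)} = \sqrt{1 + 4} = \sqrt{5}$)
$- 142 \left(\left(43 + t{\left(5,8 \right)}\right) - 30\right) + 7 = - 142 \left(\left(43 + \sqrt{5}\right) - 30\right) + 7 = - 142 \left(13 + \sqrt{5}\right) + 7 = \left(-1846 - 142 \sqrt{5}\right) + 7 = -1839 - 142 \sqrt{5}$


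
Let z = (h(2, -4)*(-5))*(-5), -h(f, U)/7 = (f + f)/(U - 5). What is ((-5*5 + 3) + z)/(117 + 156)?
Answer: 502/2457 ≈ 0.20431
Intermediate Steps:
h(f, U) = -14*f/(-5 + U) (h(f, U) = -7*(f + f)/(U - 5) = -7*2*f/(-5 + U) = -14*f/(-5 + U))
z = 700/9 (z = (-14*2/(-5 - 4)*(-5))*(-5) = (-14*2/(-9)*(-5))*(-5) = (-14*2*(-⅑)*(-5))*(-5) = ((28/9)*(-5))*(-5) = -140/9*(-5) = 700/9 ≈ 77.778)
((-5*5 + 3) + z)/(117 + 156) = ((-5*5 + 3) + 700/9)/(117 + 156) = ((-25 + 3) + 700/9)/273 = (-22 + 700/9)/273 = (1/273)*(502/9) = 502/2457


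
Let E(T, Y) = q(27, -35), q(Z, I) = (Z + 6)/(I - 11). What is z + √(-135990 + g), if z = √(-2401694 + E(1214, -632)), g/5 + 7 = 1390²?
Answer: 15*√42331 + I*√5081986022/46 ≈ 3086.2 + 1549.7*I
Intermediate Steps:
g = 9660465 (g = -35 + 5*1390² = -35 + 5*1932100 = -35 + 9660500 = 9660465)
q(Z, I) = (6 + Z)/(-11 + I)
E(T, Y) = -33/46 (E(T, Y) = (6 + 27)/(-11 - 35) = 33/(-46) = -1/46*33 = -33/46)
z = I*√5081986022/46 (z = √(-2401694 - 33/46) = √(-110477957/46) = I*√5081986022/46 ≈ 1549.7*I)
z + √(-135990 + g) = I*√5081986022/46 + √(-135990 + 9660465) = I*√5081986022/46 + √9524475 = I*√5081986022/46 + 15*√42331 = 15*√42331 + I*√5081986022/46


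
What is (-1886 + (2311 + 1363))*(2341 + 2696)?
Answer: 9006156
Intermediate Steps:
(-1886 + (2311 + 1363))*(2341 + 2696) = (-1886 + 3674)*5037 = 1788*5037 = 9006156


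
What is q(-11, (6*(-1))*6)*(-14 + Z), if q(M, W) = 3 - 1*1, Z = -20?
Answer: -68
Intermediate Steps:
q(M, W) = 2 (q(M, W) = 3 - 1 = 2)
q(-11, (6*(-1))*6)*(-14 + Z) = 2*(-14 - 20) = 2*(-34) = -68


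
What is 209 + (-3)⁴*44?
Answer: 3773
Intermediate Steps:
209 + (-3)⁴*44 = 209 + 81*44 = 209 + 3564 = 3773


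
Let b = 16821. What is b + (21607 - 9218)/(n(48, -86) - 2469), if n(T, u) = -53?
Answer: 3262321/194 ≈ 16816.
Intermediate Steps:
b + (21607 - 9218)/(n(48, -86) - 2469) = 16821 + (21607 - 9218)/(-53 - 2469) = 16821 + 12389/(-2522) = 16821 + 12389*(-1/2522) = 16821 - 953/194 = 3262321/194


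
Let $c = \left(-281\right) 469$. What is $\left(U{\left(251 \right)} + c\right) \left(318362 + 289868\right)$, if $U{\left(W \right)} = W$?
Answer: $-80005357740$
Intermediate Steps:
$c = -131789$
$\left(U{\left(251 \right)} + c\right) \left(318362 + 289868\right) = \left(251 - 131789\right) \left(318362 + 289868\right) = \left(-131538\right) 608230 = -80005357740$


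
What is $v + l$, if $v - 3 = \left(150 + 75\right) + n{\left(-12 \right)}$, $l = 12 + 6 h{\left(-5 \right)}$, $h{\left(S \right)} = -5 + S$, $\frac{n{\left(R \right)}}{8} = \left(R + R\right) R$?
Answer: $2484$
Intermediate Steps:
$n{\left(R \right)} = 16 R^{2}$ ($n{\left(R \right)} = 8 \left(R + R\right) R = 8 \cdot 2 R R = 8 \cdot 2 R^{2} = 16 R^{2}$)
$l = -48$ ($l = 12 + 6 \left(-5 - 5\right) = 12 + 6 \left(-10\right) = 12 - 60 = -48$)
$v = 2532$ ($v = 3 + \left(\left(150 + 75\right) + 16 \left(-12\right)^{2}\right) = 3 + \left(225 + 16 \cdot 144\right) = 3 + \left(225 + 2304\right) = 3 + 2529 = 2532$)
$v + l = 2532 - 48 = 2484$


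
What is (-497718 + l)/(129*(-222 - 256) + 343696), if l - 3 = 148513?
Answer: -174601/141017 ≈ -1.2382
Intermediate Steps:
l = 148516 (l = 3 + 148513 = 148516)
(-497718 + l)/(129*(-222 - 256) + 343696) = (-497718 + 148516)/(129*(-222 - 256) + 343696) = -349202/(129*(-478) + 343696) = -349202/(-61662 + 343696) = -349202/282034 = -349202*1/282034 = -174601/141017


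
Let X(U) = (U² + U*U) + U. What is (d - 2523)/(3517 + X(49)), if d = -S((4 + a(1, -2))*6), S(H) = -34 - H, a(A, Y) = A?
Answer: -2459/8368 ≈ -0.29386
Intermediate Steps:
X(U) = U + 2*U² (X(U) = (U² + U²) + U = 2*U² + U = U + 2*U²)
d = 64 (d = -(-34 - (4 + 1)*6) = -(-34 - 5*6) = -(-34 - 1*30) = -(-34 - 30) = -1*(-64) = 64)
(d - 2523)/(3517 + X(49)) = (64 - 2523)/(3517 + 49*(1 + 2*49)) = -2459/(3517 + 49*(1 + 98)) = -2459/(3517 + 49*99) = -2459/(3517 + 4851) = -2459/8368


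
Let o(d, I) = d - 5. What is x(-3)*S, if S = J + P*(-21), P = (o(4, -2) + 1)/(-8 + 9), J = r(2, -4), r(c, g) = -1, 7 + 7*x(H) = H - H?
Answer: 1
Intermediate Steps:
o(d, I) = -5 + d
x(H) = -1 (x(H) = -1 + (H - H)/7 = -1 + (⅐)*0 = -1 + 0 = -1)
J = -1
P = 0 (P = ((-5 + 4) + 1)/(-8 + 9) = (-1 + 1)/1 = 0*1 = 0)
S = -1 (S = -1 + 0*(-21) = -1 + 0 = -1)
x(-3)*S = -1*(-1) = 1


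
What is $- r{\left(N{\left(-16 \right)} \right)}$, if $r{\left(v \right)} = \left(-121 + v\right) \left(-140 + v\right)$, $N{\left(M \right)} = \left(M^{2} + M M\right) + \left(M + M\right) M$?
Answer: $-798252$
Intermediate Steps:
$N{\left(M \right)} = 4 M^{2}$ ($N{\left(M \right)} = \left(M^{2} + M^{2}\right) + 2 M M = 2 M^{2} + 2 M^{2} = 4 M^{2}$)
$r{\left(v \right)} = \left(-140 + v\right) \left(-121 + v\right)$
$- r{\left(N{\left(-16 \right)} \right)} = - (16940 + \left(4 \left(-16\right)^{2}\right)^{2} - 261 \cdot 4 \left(-16\right)^{2}) = - (16940 + \left(4 \cdot 256\right)^{2} - 261 \cdot 4 \cdot 256) = - (16940 + 1024^{2} - 267264) = - (16940 + 1048576 - 267264) = \left(-1\right) 798252 = -798252$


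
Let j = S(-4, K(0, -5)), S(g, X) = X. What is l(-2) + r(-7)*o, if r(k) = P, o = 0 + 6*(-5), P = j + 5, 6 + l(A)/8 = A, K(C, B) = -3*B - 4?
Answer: -544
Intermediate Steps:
K(C, B) = -4 - 3*B
j = 11 (j = -4 - 3*(-5) = -4 + 15 = 11)
l(A) = -48 + 8*A
P = 16 (P = 11 + 5 = 16)
o = -30 (o = 0 - 30 = -30)
r(k) = 16
l(-2) + r(-7)*o = (-48 + 8*(-2)) + 16*(-30) = (-48 - 16) - 480 = -64 - 480 = -544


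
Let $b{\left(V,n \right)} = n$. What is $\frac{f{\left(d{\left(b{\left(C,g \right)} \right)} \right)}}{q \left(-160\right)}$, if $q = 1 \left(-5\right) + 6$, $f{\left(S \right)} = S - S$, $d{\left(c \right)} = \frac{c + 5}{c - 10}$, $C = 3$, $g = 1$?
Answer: $0$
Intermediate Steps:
$d{\left(c \right)} = \frac{5 + c}{-10 + c}$
$f{\left(S \right)} = 0$
$q = 1$ ($q = -5 + 6 = 1$)
$\frac{f{\left(d{\left(b{\left(C,g \right)} \right)} \right)}}{q \left(-160\right)} = \frac{0}{1 \left(-160\right)} = \frac{0}{-160} = 0 \left(- \frac{1}{160}\right) = 0$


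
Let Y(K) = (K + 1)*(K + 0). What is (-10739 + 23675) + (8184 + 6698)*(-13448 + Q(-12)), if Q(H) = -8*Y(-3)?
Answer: -200834536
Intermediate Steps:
Y(K) = K*(1 + K) (Y(K) = (1 + K)*K = K*(1 + K))
Q(H) = -48 (Q(H) = -(-24)*(1 - 3) = -(-24)*(-2) = -8*6 = -48)
(-10739 + 23675) + (8184 + 6698)*(-13448 + Q(-12)) = (-10739 + 23675) + (8184 + 6698)*(-13448 - 48) = 12936 + 14882*(-13496) = 12936 - 200847472 = -200834536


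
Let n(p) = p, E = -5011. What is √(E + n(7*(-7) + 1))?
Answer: I*√5059 ≈ 71.127*I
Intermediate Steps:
√(E + n(7*(-7) + 1)) = √(-5011 + (7*(-7) + 1)) = √(-5011 + (-49 + 1)) = √(-5011 - 48) = √(-5059) = I*√5059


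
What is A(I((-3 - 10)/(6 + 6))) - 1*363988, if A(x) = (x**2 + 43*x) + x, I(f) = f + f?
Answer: -13106831/36 ≈ -3.6408e+5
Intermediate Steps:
I(f) = 2*f
A(x) = x**2 + 44*x
A(I((-3 - 10)/(6 + 6))) - 1*363988 = (2*((-3 - 10)/(6 + 6)))*(44 + 2*((-3 - 10)/(6 + 6))) - 1*363988 = (2*(-13/12))*(44 + 2*(-13/12)) - 363988 = -13*(44 - 13/6)/6 - 363988 = -13/6*251/6 - 363988 = -3263/36 - 363988 = -13106831/36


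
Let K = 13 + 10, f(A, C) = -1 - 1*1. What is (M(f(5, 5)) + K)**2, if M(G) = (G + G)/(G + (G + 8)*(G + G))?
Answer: 90601/169 ≈ 536.10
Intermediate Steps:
f(A, C) = -2 (f(A, C) = -1 - 1 = -2)
M(G) = 2*G/(G + 2*G*(8 + G)) (M(G) = (2*G)/(G + (8 + G)*(2*G)) = (2*G)/(G + 2*G*(8 + G)) = 2*G/(G + 2*G*(8 + G)))
K = 23
(M(f(5, 5)) + K)**2 = (2/(17 + 2*(-2)) + 23)**2 = (2/(17 - 4) + 23)**2 = (2/13 + 23)**2 = (301/13)**2 = 90601/169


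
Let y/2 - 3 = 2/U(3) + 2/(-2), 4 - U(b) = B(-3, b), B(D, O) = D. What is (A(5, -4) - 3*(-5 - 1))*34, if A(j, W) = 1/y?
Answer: 9911/16 ≈ 619.44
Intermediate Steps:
U(b) = 7 (U(b) = 4 - 1*(-3) = 4 + 3 = 7)
y = 32/7 (y = 6 + 2*(2/7 + 2/(-2)) = 6 + 2*(2*(1/7) + 2*(-1/2)) = 6 + 2*(2/7 - 1) = 6 + 2*(-5/7) = 6 - 10/7 = 32/7 ≈ 4.5714)
A(j, W) = 7/32 (A(j, W) = 1/(32/7) = 7/32)
(A(5, -4) - 3*(-5 - 1))*34 = (7/32 - 3*(-5 - 1))*34 = (7/32 - 3*(-6))*34 = (7/32 + 18)*34 = (583/32)*34 = 9911/16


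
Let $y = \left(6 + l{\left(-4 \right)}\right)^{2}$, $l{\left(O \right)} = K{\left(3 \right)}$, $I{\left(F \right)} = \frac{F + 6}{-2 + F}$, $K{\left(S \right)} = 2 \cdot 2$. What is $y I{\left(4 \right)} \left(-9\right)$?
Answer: $-4500$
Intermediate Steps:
$K{\left(S \right)} = 4$
$I{\left(F \right)} = \frac{6 + F}{-2 + F}$
$l{\left(O \right)} = 4$
$y = 100$ ($y = \left(6 + 4\right)^{2} = 10^{2} = 100$)
$y I{\left(4 \right)} \left(-9\right) = 100 \frac{6 + 4}{-2 + 4} \left(-9\right) = 100 \cdot \frac{1}{2} \cdot 10 \left(-9\right) = 100 \cdot 5 \left(-9\right) = 500 \left(-9\right) = -4500$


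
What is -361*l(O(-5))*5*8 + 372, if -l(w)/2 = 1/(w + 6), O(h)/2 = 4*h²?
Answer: 52756/103 ≈ 512.19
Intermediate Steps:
O(h) = 8*h² (O(h) = 2*(4*h²) = 8*h²)
l(w) = -2/(6 + w) (l(w) = -2/(w + 6) = -2/(6 + w))
-361*l(O(-5))*5*8 + 372 = -361*-2/(6 + 8*(-5)²)*5*8 + 372 = -361*-2/(6 + 8*25)*5*8 + 372 = -361*-2/(6 + 200)*5*8 + 372 = -361*-2/206*5*8 + 372 = -361*-2*1/206*5*8 + 372 = -361*(-1/103*5)*8 + 372 = -(-1805)*8/103 + 372 = -361*(-40/103) + 372 = 14440/103 + 372 = 52756/103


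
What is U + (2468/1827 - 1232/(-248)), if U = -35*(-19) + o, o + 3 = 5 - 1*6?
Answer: 37794923/56637 ≈ 667.32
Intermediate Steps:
o = -4 (o = -3 + (5 - 1*6) = -3 + (5 - 6) = -3 - 1 = -4)
U = 661 (U = -35*(-19) - 4 = 665 - 4 = 661)
U + (2468/1827 - 1232/(-248)) = 661 + (2468/1827 - 1232/(-248)) = 661 + (2468*(1/1827) - 1232*(-1/248)) = 661 + (2468/1827 + 154/31) = 661 + 357866/56637 = 37794923/56637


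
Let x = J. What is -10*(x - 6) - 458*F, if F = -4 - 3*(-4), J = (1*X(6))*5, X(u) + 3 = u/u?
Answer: -3504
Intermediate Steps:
X(u) = -2 (X(u) = -3 + u/u = -3 + 1 = -2)
J = -10 (J = (1*(-2))*5 = -2*5 = -10)
x = -10
F = 8 (F = -4 + 12 = 8)
-10*(x - 6) - 458*F = -10*(-10 - 6) - 458*8 = -10*(-16) - 3664 = 160 - 3664 = -3504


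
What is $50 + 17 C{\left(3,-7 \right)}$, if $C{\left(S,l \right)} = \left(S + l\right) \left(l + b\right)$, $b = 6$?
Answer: $118$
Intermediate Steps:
$C{\left(S,l \right)} = \left(6 + l\right) \left(S + l\right)$ ($C{\left(S,l \right)} = \left(S + l\right) \left(l + 6\right) = \left(S + l\right) \left(6 + l\right) = \left(6 + l\right) \left(S + l\right)$)
$50 + 17 C{\left(3,-7 \right)} = 50 + 17 \left(\left(-7\right)^{2} + 6 \cdot 3 + 6 \left(-7\right) + 3 \left(-7\right)\right) = 50 + 17 \left(49 + 18 - 42 - 21\right) = 50 + 17 \cdot 4 = 50 + 68 = 118$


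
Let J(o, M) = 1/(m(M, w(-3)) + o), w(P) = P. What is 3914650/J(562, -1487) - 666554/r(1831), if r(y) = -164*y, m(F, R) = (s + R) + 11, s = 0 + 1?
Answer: 335607180484577/150142 ≈ 2.2353e+9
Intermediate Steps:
s = 1
m(F, R) = 12 + R (m(F, R) = (1 + R) + 11 = 12 + R)
J(o, M) = 1/(9 + o) (J(o, M) = 1/((12 - 3) + o) = 1/(9 + o))
3914650/J(562, -1487) - 666554/r(1831) = 3914650/(1/(9 + 562)) - 666554/((-164*1831)) = 3914650/(1/571) - 666554/(-300284) = 3914650/(1/571) - 666554*(-1/300284) = 3914650*571 + 333277/150142 = 2235265150 + 333277/150142 = 335607180484577/150142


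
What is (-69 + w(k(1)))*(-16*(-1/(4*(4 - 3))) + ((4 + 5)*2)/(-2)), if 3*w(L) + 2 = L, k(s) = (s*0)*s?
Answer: 1045/3 ≈ 348.33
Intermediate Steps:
k(s) = 0 (k(s) = 0*s = 0)
w(L) = -⅔ + L/3
(-69 + w(k(1)))*(-16*(-1/(4*(4 - 3))) + ((4 + 5)*2)/(-2)) = (-69 + (-⅔ + (⅓)*0))*(-16*(-1/(4*(4 - 3))) + ((4 + 5)*2)/(-2)) = (-69 + (-⅔ + 0))*(-16/(1*(-4)) + (9*2)*(-½)) = (-69 - ⅔)*(-16/(-4) + 18*(-½)) = -209*(-16*(-¼) - 9)/3 = -209*(4 - 9)/3 = -209/3*(-5) = 1045/3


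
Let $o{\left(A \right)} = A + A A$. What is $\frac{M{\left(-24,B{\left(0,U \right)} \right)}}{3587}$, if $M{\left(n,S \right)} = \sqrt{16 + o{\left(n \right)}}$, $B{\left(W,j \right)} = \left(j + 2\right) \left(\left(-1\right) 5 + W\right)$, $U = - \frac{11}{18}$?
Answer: $\frac{2 \sqrt{142}}{3587} \approx 0.0066442$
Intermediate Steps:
$U = - \frac{11}{18}$ ($U = \left(-11\right) \frac{1}{18} = - \frac{11}{18} \approx -0.61111$)
$o{\left(A \right)} = A + A^{2}$
$B{\left(W,j \right)} = \left(-5 + W\right) \left(2 + j\right)$ ($B{\left(W,j \right)} = \left(2 + j\right) \left(-5 + W\right) = \left(-5 + W\right) \left(2 + j\right)$)
$M{\left(n,S \right)} = \sqrt{16 + n \left(1 + n\right)}$
$\frac{M{\left(-24,B{\left(0,U \right)} \right)}}{3587} = \frac{\sqrt{16 - 24 \left(1 - 24\right)}}{3587} = \sqrt{16 - -552} \cdot \frac{1}{3587} = \sqrt{16 + 552} \cdot \frac{1}{3587} = \sqrt{568} \cdot \frac{1}{3587} = 2 \sqrt{142} \cdot \frac{1}{3587} = \frac{2 \sqrt{142}}{3587}$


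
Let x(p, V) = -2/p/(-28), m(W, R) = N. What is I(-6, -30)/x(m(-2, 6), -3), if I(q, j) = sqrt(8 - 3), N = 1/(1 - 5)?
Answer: -7*sqrt(5)/2 ≈ -7.8262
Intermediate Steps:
N = -1/4 (N = 1/(-4) = -1/4 ≈ -0.25000)
m(W, R) = -1/4
x(p, V) = 1/(14*p) (x(p, V) = -2/p*(-1/28) = 1/(14*p))
I(q, j) = sqrt(5)
I(-6, -30)/x(m(-2, 6), -3) = sqrt(5)/((1/(14*(-1/4)))) = sqrt(5)/(((1/14)*(-4))) = sqrt(5)/(-2/7) = sqrt(5)*(-7/2) = -7*sqrt(5)/2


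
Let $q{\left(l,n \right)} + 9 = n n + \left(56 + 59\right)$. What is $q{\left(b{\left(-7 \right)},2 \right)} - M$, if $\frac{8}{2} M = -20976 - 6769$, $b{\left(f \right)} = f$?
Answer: $\frac{28185}{4} \approx 7046.3$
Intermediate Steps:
$q{\left(l,n \right)} = 106 + n^{2}$ ($q{\left(l,n \right)} = -9 + \left(n n + \left(56 + 59\right)\right) = -9 + \left(n^{2} + 115\right) = -9 + \left(115 + n^{2}\right) = 106 + n^{2}$)
$M = - \frac{27745}{4}$ ($M = \frac{-20976 - 6769}{4} = \frac{1}{4} \left(-27745\right) = - \frac{27745}{4} \approx -6936.3$)
$q{\left(b{\left(-7 \right)},2 \right)} - M = \left(106 + 2^{2}\right) - - \frac{27745}{4} = \left(106 + 4\right) + \frac{27745}{4} = 110 + \frac{27745}{4} = \frac{28185}{4}$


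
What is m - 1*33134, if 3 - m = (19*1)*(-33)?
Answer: -32504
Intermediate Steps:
m = 630 (m = 3 - 19*1*(-33) = 3 - 19*(-33) = 3 - 1*(-627) = 3 + 627 = 630)
m - 1*33134 = 630 - 1*33134 = 630 - 33134 = -32504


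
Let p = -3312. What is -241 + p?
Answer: -3553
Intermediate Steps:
-241 + p = -241 - 3312 = -3553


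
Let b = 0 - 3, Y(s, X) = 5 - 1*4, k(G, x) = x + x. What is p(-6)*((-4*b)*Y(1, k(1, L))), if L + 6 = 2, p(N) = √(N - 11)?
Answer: 12*I*√17 ≈ 49.477*I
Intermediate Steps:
p(N) = √(-11 + N)
L = -4 (L = -6 + 2 = -4)
k(G, x) = 2*x
Y(s, X) = 1 (Y(s, X) = 5 - 4 = 1)
b = -3
p(-6)*((-4*b)*Y(1, k(1, L))) = √(-11 - 6)*(-4*(-3)*1) = √(-17)*(12*1) = (I*√17)*12 = 12*I*√17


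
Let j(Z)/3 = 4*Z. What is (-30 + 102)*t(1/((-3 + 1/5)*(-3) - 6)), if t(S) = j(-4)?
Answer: -3456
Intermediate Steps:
j(Z) = 12*Z (j(Z) = 3*(4*Z) = 12*Z)
t(S) = -48 (t(S) = 12*(-4) = -48)
(-30 + 102)*t(1/((-3 + 1/5)*(-3) - 6)) = (-30 + 102)*(-48) = 72*(-48) = -3456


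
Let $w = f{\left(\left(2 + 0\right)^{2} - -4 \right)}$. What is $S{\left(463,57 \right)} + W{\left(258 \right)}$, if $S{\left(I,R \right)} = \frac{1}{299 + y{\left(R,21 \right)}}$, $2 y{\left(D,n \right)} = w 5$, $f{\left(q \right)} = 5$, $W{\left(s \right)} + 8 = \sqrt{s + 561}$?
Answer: $- \frac{4982}{623} + 3 \sqrt{91} \approx 20.621$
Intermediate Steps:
$W{\left(s \right)} = -8 + \sqrt{561 + s}$ ($W{\left(s \right)} = -8 + \sqrt{s + 561} = -8 + \sqrt{561 + s}$)
$w = 5$
$y{\left(D,n \right)} = \frac{25}{2}$ ($y{\left(D,n \right)} = \frac{5 \cdot 5}{2} = \frac{1}{2} \cdot 25 = \frac{25}{2}$)
$S{\left(I,R \right)} = \frac{2}{623}$ ($S{\left(I,R \right)} = \frac{1}{299 + \frac{25}{2}} = \frac{1}{\frac{623}{2}} = \frac{2}{623}$)
$S{\left(463,57 \right)} + W{\left(258 \right)} = \frac{2}{623} - \left(8 - \sqrt{561 + 258}\right) = \frac{2}{623} - \left(8 - \sqrt{819}\right) = \frac{2}{623} - \left(8 - 3 \sqrt{91}\right) = - \frac{4982}{623} + 3 \sqrt{91}$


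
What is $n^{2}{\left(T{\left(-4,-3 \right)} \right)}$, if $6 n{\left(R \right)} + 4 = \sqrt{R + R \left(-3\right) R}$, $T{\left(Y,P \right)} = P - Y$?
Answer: $\frac{\left(4 - i \sqrt{2}\right)^{2}}{36} \approx 0.38889 - 0.31427 i$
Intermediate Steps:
$n{\left(R \right)} = - \frac{2}{3} + \frac{\sqrt{R - 3 R^{2}}}{6}$ ($n{\left(R \right)} = - \frac{2}{3} + \frac{\sqrt{R + R \left(-3\right) R}}{6} = - \frac{2}{3} + \frac{\sqrt{R + - 3 R R}}{6} = - \frac{2}{3} + \frac{\sqrt{R - 3 R^{2}}}{6}$)
$n^{2}{\left(T{\left(-4,-3 \right)} \right)} = \left(- \frac{2}{3} + \frac{\sqrt{\left(-3 - -4\right) \left(1 - 3 \left(-3 - -4\right)\right)}}{6}\right)^{2} = \left(- \frac{2}{3} + \frac{\sqrt{\left(-3 + 4\right) \left(1 - 3 \left(-3 + 4\right)\right)}}{6}\right)^{2} = \left(- \frac{2}{3} + \frac{\sqrt{1 \left(1 - 3\right)}}{6}\right)^{2} = \left(- \frac{2}{3} + \frac{\sqrt{1 \left(-2\right)}}{6}\right)^{2} = \left(- \frac{2}{3} + \frac{\sqrt{-2}}{6}\right)^{2} = \left(- \frac{2}{3} + \frac{i \sqrt{2}}{6}\right)^{2}$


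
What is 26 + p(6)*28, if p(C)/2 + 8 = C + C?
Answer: 250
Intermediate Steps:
p(C) = -16 + 4*C (p(C) = -16 + 2*(C + C) = -16 + 2*(2*C) = -16 + 4*C)
26 + p(6)*28 = 26 + (-16 + 4*6)*28 = 26 + (-16 + 24)*28 = 26 + 8*28 = 26 + 224 = 250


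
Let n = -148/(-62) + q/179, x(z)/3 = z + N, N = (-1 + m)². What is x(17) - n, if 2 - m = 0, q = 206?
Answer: 280014/5549 ≈ 50.462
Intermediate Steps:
m = 2 (m = 2 - 1*0 = 2 + 0 = 2)
N = 1 (N = (-1 + 2)² = 1² = 1)
x(z) = 3 + 3*z (x(z) = 3*(z + 1) = 3*(1 + z) = 3 + 3*z)
n = 19632/5549 (n = -148/(-62) + 206/179 = -148*(-1/62) + 206*(1/179) = 74/31 + 206/179 = 19632/5549 ≈ 3.5379)
x(17) - n = (3 + 3*17) - 1*19632/5549 = (3 + 51) - 19632/5549 = 54 - 19632/5549 = 280014/5549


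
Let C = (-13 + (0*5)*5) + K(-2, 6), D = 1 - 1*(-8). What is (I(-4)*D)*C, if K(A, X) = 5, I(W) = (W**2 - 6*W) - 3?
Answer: -2664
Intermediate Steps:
D = 9 (D = 1 + 8 = 9)
I(W) = -3 + W**2 - 6*W
C = -8 (C = (-13 + (0*5)*5) + 5 = (-13 + 0*5) + 5 = (-13 + 0) + 5 = -13 + 5 = -8)
(I(-4)*D)*C = ((-3 + (-4)**2 - 6*(-4))*9)*(-8) = ((-3 + 16 + 24)*9)*(-8) = (37*9)*(-8) = 333*(-8) = -2664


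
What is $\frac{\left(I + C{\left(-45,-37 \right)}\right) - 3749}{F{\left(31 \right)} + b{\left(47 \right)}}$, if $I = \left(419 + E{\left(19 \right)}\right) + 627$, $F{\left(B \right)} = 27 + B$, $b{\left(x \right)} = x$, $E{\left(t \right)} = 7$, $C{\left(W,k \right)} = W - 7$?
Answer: $- \frac{916}{35} \approx -26.171$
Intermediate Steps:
$C{\left(W,k \right)} = -7 + W$
$I = 1053$ ($I = \left(419 + 7\right) + 627 = 426 + 627 = 1053$)
$\frac{\left(I + C{\left(-45,-37 \right)}\right) - 3749}{F{\left(31 \right)} + b{\left(47 \right)}} = \frac{\left(1053 - 52\right) - 3749}{\left(27 + 31\right) + 47} = \frac{\left(1053 - 52\right) - 3749}{58 + 47} = \frac{1001 - 3749}{105} = \left(-2748\right) \frac{1}{105} = - \frac{916}{35}$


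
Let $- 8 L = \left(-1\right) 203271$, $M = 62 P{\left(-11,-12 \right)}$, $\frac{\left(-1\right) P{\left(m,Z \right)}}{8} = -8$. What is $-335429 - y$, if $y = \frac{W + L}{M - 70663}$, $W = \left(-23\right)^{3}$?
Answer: $- \frac{35794278261}{106712} \approx -3.3543 \cdot 10^{5}$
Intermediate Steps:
$P{\left(m,Z \right)} = 64$ ($P{\left(m,Z \right)} = \left(-8\right) \left(-8\right) = 64$)
$M = 3968$ ($M = 62 \cdot 64 = 3968$)
$L = \frac{203271}{8}$ ($L = - \frac{\left(-1\right) 203271}{8} = \left(- \frac{1}{8}\right) \left(-203271\right) = \frac{203271}{8} \approx 25409.0$)
$W = -12167$
$y = - \frac{21187}{106712}$ ($y = \frac{-12167 + \frac{203271}{8}}{3968 - 70663} = \frac{105935}{8 \left(-66695\right)} = \frac{105935}{8} \left(- \frac{1}{66695}\right) = - \frac{21187}{106712} \approx -0.19854$)
$-335429 - y = -335429 - - \frac{21187}{106712} = -335429 + \frac{21187}{106712} = - \frac{35794278261}{106712}$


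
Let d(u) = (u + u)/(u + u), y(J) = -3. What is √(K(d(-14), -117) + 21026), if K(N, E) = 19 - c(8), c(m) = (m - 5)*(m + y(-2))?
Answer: √21030 ≈ 145.02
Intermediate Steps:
d(u) = 1 (d(u) = (2*u)/((2*u)) = (2*u)*(1/(2*u)) = 1)
c(m) = (-5 + m)*(-3 + m) (c(m) = (m - 5)*(m - 3) = (-5 + m)*(-3 + m))
K(N, E) = 4 (K(N, E) = 19 - (15 + 8² - 8*8) = 19 - (15 + 64 - 64) = 19 - 1*15 = 19 - 15 = 4)
√(K(d(-14), -117) + 21026) = √(4 + 21026) = √21030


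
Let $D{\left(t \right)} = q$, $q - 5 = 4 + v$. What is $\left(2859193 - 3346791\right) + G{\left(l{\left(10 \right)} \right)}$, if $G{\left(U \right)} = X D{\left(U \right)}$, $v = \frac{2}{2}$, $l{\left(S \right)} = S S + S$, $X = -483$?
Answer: $-492428$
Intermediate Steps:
$l{\left(S \right)} = S + S^{2}$ ($l{\left(S \right)} = S^{2} + S = S + S^{2}$)
$v = 1$ ($v = 2 \cdot \frac{1}{2} = 1$)
$q = 10$ ($q = 5 + \left(4 + 1\right) = 5 + 5 = 10$)
$D{\left(t \right)} = 10$
$G{\left(U \right)} = -4830$ ($G{\left(U \right)} = \left(-483\right) 10 = -4830$)
$\left(2859193 - 3346791\right) + G{\left(l{\left(10 \right)} \right)} = \left(2859193 - 3346791\right) - 4830 = -487598 - 4830 = -492428$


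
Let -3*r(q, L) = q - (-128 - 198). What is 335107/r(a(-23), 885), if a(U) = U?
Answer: -335107/101 ≈ -3317.9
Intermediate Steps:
r(q, L) = -326/3 - q/3 (r(q, L) = -(q - (-128 - 198))/3 = -(q - 1*(-326))/3 = -(q + 326)/3 = -(326 + q)/3 = -326/3 - q/3)
335107/r(a(-23), 885) = 335107/(-326/3 - ⅓*(-23)) = 335107/(-326/3 + 23/3) = 335107/(-101) = 335107*(-1/101) = -335107/101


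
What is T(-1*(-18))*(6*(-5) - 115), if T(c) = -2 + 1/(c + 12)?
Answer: 1711/6 ≈ 285.17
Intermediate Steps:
T(c) = -2 + 1/(12 + c)
T(-1*(-18))*(6*(-5) - 115) = ((-23 - (-2)*(-18))/(12 - 1*(-18)))*(6*(-5) - 115) = ((-23 - 2*18)/(12 + 18))*(-30 - 115) = ((-23 - 36)/30)*(-145) = ((1/30)*(-59))*(-145) = -59/30*(-145) = 1711/6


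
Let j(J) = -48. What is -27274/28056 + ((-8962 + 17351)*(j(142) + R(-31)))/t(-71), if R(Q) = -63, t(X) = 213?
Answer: -4355161231/995988 ≈ -4372.7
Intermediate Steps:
-27274/28056 + ((-8962 + 17351)*(j(142) + R(-31)))/t(-71) = -27274/28056 + ((-8962 + 17351)*(-48 - 63))/213 = -27274*1/28056 + (8389*(-111))*(1/213) = -13637/14028 - 931179*1/213 = -13637/14028 - 310393/71 = -4355161231/995988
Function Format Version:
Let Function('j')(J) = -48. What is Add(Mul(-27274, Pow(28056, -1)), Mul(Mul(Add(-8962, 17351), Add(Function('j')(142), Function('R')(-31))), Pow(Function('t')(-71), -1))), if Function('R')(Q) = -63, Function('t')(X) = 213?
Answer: Rational(-4355161231, 995988) ≈ -4372.7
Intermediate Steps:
Add(Mul(-27274, Pow(28056, -1)), Mul(Mul(Add(-8962, 17351), Add(Function('j')(142), Function('R')(-31))), Pow(Function('t')(-71), -1))) = Add(Mul(-27274, Pow(28056, -1)), Mul(Mul(Add(-8962, 17351), Add(-48, -63)), Pow(213, -1))) = Add(Mul(-27274, Rational(1, 28056)), Mul(Mul(8389, -111), Rational(1, 213))) = Add(Rational(-13637, 14028), Mul(-931179, Rational(1, 213))) = Add(Rational(-13637, 14028), Rational(-310393, 71)) = Rational(-4355161231, 995988)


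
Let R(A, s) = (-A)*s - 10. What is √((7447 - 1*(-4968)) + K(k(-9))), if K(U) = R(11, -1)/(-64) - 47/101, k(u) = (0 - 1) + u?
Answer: √8104992551/808 ≈ 111.42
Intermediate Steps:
R(A, s) = -10 - A*s (R(A, s) = -A*s - 10 = -10 - A*s)
k(u) = -1 + u
K(U) = -3109/6464 (K(U) = (-10 - 1*11*(-1))/(-64) - 47/101 = (-10 + 11)*(-1/64) - 47*1/101 = 1*(-1/64) - 47/101 = -1/64 - 47/101 = -3109/6464)
√((7447 - 1*(-4968)) + K(k(-9))) = √((7447 - 1*(-4968)) - 3109/6464) = √((7447 + 4968) - 3109/6464) = √(12415 - 3109/6464) = √(80247451/6464) = √8104992551/808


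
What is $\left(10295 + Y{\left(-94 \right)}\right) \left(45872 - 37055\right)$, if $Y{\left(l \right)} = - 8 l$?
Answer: $97401399$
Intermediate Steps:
$\left(10295 + Y{\left(-94 \right)}\right) \left(45872 - 37055\right) = \left(10295 - -752\right) \left(45872 - 37055\right) = \left(10295 + 752\right) 8817 = 11047 \cdot 8817 = 97401399$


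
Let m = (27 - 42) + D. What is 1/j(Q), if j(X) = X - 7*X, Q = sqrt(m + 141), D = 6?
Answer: -sqrt(33)/396 ≈ -0.014506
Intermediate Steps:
m = -9 (m = (27 - 42) + 6 = -15 + 6 = -9)
Q = 2*sqrt(33) (Q = sqrt(-9 + 141) = sqrt(132) = 2*sqrt(33) ≈ 11.489)
j(X) = -6*X
1/j(Q) = 1/(-12*sqrt(33)) = -sqrt(33)/396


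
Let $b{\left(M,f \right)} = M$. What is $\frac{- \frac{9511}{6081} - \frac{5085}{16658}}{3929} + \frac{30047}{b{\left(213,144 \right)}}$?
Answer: $\frac{1328730893927375}{9419264317594} \approx 141.07$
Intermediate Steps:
$\frac{- \frac{9511}{6081} - \frac{5085}{16658}}{3929} + \frac{30047}{b{\left(213,144 \right)}} = \frac{- \frac{9511}{6081} - \frac{5085}{16658}}{3929} + \frac{30047}{213} = \left(\left(-9511\right) \frac{1}{6081} - \frac{5085}{16658}\right) \frac{1}{3929} + 30047 \cdot \frac{1}{213} = \left(- \frac{9511}{6081} - \frac{5085}{16658}\right) \frac{1}{3929} + \frac{30047}{213} = \left(- \frac{189356123}{101297298}\right) \frac{1}{3929} + \frac{30047}{213} = - \frac{189356123}{397997083842} + \frac{30047}{213} = \frac{1328730893927375}{9419264317594}$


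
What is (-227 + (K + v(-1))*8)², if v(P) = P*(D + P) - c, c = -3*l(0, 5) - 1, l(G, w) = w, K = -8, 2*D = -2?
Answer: 21609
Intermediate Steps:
D = -1 (D = (½)*(-2) = -1)
c = -16 (c = -3*5 - 1 = -15 - 1 = -16)
v(P) = 16 + P*(-1 + P) (v(P) = P*(-1 + P) - 1*(-16) = P*(-1 + P) + 16 = 16 + P*(-1 + P))
(-227 + (K + v(-1))*8)² = (-227 + (-8 + (16 + (-1)² - 1*(-1)))*8)² = (-227 + (-8 + (16 + 1 + 1))*8)² = (-227 + (-8 + 18)*8)² = (-227 + 10*8)² = (-227 + 80)² = (-147)² = 21609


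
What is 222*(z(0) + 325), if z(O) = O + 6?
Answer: 73482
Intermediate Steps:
z(O) = 6 + O
222*(z(0) + 325) = 222*((6 + 0) + 325) = 222*(6 + 325) = 222*331 = 73482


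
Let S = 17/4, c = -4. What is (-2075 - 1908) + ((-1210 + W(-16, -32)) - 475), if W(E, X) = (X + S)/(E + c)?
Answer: -453329/80 ≈ -5666.6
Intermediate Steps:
S = 17/4 (S = 17*(1/4) = 17/4 ≈ 4.2500)
W(E, X) = (17/4 + X)/(-4 + E) (W(E, X) = (X + 17/4)/(E - 4) = (17/4 + X)/(-4 + E))
(-2075 - 1908) + ((-1210 + W(-16, -32)) - 475) = (-2075 - 1908) + ((-1210 + (17/4 - 32)/(-4 - 16)) - 475) = -3983 + ((-1210 - 111/4/(-20)) - 475) = -3983 + ((-1210 - 1/20*(-111/4)) - 475) = -3983 + ((-1210 + 111/80) - 475) = -3983 + (-96689/80 - 475) = -3983 - 134689/80 = -453329/80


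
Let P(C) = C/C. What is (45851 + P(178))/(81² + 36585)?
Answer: 7642/7191 ≈ 1.0627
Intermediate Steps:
P(C) = 1
(45851 + P(178))/(81² + 36585) = (45851 + 1)/(81² + 36585) = 45852/(6561 + 36585) = 45852/43146 = 45852*(1/43146) = 7642/7191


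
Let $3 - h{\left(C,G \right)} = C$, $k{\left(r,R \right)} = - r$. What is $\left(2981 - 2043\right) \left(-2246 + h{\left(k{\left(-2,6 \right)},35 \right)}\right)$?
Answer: $-2105810$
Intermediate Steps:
$h{\left(C,G \right)} = 3 - C$
$\left(2981 - 2043\right) \left(-2246 + h{\left(k{\left(-2,6 \right)},35 \right)}\right) = \left(2981 - 2043\right) \left(-2246 + \left(3 - \left(-1\right) \left(-2\right)\right)\right) = 938 \left(-2246 + \left(3 - 2\right)\right) = 938 \left(-2246 + 1\right) = 938 \left(-2245\right) = -2105810$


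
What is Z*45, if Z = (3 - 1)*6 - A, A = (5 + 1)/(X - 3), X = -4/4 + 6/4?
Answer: 648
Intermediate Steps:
X = ½ (X = -4*¼ + 6*(¼) = -1 + 3/2 = ½ ≈ 0.50000)
A = -12/5 (A = (5 + 1)/(½ - 3) = 6/(-5/2) = 6*(-⅖) = -12/5 ≈ -2.4000)
Z = 72/5 (Z = (3 - 1)*6 - 1*(-12/5) = 2*6 + 12/5 = 12 + 12/5 = 72/5 ≈ 14.400)
Z*45 = (72/5)*45 = 648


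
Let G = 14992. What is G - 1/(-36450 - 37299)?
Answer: 1105645009/73749 ≈ 14992.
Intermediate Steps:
G - 1/(-36450 - 37299) = 14992 - 1/(-36450 - 37299) = 14992 - 1/(-73749) = 14992 - 1*(-1/73749) = 14992 + 1/73749 = 1105645009/73749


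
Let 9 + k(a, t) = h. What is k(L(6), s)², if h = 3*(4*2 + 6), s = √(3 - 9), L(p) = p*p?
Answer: 1089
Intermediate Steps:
L(p) = p²
s = I*√6 (s = √(-6) = I*√6 ≈ 2.4495*I)
h = 42 (h = 3*(8 + 6) = 3*14 = 42)
k(a, t) = 33 (k(a, t) = -9 + 42 = 33)
k(L(6), s)² = 33² = 1089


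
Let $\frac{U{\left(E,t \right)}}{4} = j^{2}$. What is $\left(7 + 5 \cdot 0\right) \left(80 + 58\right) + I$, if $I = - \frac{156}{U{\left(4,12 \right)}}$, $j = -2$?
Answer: $\frac{3825}{4} \approx 956.25$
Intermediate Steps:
$U{\left(E,t \right)} = 16$ ($U{\left(E,t \right)} = 4 \left(-2\right)^{2} = 4 \cdot 4 = 16$)
$I = - \frac{39}{4}$ ($I = - \frac{156}{16} = \left(-156\right) \frac{1}{16} = - \frac{39}{4} \approx -9.75$)
$\left(7 + 5 \cdot 0\right) \left(80 + 58\right) + I = \left(7 + 5 \cdot 0\right) \left(80 + 58\right) - \frac{39}{4} = \left(7 + 0\right) 138 - \frac{39}{4} = 7 \cdot 138 - \frac{39}{4} = 966 - \frac{39}{4} = \frac{3825}{4}$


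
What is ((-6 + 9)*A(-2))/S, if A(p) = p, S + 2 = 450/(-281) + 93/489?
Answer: 274818/156245 ≈ 1.7589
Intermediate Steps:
S = -156245/45803 (S = -2 + (450/(-281) + 93/489) = -2 + (450*(-1/281) + 93*(1/489)) = -2 + (-450/281 + 31/163) = -2 - 64639/45803 = -156245/45803 ≈ -3.4112)
((-6 + 9)*A(-2))/S = ((-6 + 9)*(-2))/(-156245/45803) = (3*(-2))*(-45803/156245) = -6*(-45803/156245) = 274818/156245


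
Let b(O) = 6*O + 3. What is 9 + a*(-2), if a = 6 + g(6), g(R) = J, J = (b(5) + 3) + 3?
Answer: -81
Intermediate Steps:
b(O) = 3 + 6*O
J = 39 (J = ((3 + 6*5) + 3) + 3 = ((3 + 30) + 3) + 3 = (33 + 3) + 3 = 36 + 3 = 39)
g(R) = 39
a = 45 (a = 6 + 39 = 45)
9 + a*(-2) = 9 + 45*(-2) = 9 - 90 = -81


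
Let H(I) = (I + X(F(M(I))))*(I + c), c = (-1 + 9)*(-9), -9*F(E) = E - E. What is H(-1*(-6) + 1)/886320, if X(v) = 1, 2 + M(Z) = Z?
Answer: -13/22158 ≈ -0.00058670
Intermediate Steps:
M(Z) = -2 + Z
F(E) = 0 (F(E) = -(E - E)/9 = -1/9*0 = 0)
c = -72 (c = 8*(-9) = -72)
H(I) = (1 + I)*(-72 + I) (H(I) = (I + 1)*(I - 72) = (1 + I)*(-72 + I))
H(-1*(-6) + 1)/886320 = (-72 + (-1*(-6) + 1)**2 - 71*(-1*(-6) + 1))/886320 = (-72 + (6 + 1)**2 - 71*(6 + 1))*(1/886320) = (-72 + 7**2 - 71*7)*(1/886320) = (-72 + 49 - 497)*(1/886320) = -520*1/886320 = -13/22158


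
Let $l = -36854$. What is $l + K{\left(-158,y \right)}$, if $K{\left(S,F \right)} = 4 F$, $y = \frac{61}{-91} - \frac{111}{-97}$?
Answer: $- \frac{325293522}{8827} \approx -36852.0$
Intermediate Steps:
$y = \frac{4184}{8827}$ ($y = 61 \left(- \frac{1}{91}\right) - - \frac{111}{97} = - \frac{61}{91} + \frac{111}{97} = \frac{4184}{8827} \approx 0.474$)
$l + K{\left(-158,y \right)} = -36854 + 4 \cdot \frac{4184}{8827} = -36854 + \frac{16736}{8827} = - \frac{325293522}{8827}$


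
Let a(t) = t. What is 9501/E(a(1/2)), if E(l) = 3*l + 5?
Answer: 19002/13 ≈ 1461.7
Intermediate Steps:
E(l) = 5 + 3*l
9501/E(a(1/2)) = 9501/(5 + 3/2) = 9501/(13/2) = 9501*(2/13) = 19002/13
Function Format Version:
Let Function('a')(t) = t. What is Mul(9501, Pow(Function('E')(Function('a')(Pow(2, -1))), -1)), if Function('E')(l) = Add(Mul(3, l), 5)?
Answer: Rational(19002, 13) ≈ 1461.7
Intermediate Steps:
Function('E')(l) = Add(5, Mul(3, l))
Mul(9501, Pow(Function('E')(Function('a')(Pow(2, -1))), -1)) = Mul(9501, Pow(Add(5, Mul(3, Pow(2, -1))), -1)) = Mul(9501, Pow(Add(5, Mul(3, Rational(1, 2))), -1)) = Mul(9501, Pow(Add(5, Rational(3, 2)), -1)) = Mul(9501, Pow(Rational(13, 2), -1)) = Mul(9501, Rational(2, 13)) = Rational(19002, 13)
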